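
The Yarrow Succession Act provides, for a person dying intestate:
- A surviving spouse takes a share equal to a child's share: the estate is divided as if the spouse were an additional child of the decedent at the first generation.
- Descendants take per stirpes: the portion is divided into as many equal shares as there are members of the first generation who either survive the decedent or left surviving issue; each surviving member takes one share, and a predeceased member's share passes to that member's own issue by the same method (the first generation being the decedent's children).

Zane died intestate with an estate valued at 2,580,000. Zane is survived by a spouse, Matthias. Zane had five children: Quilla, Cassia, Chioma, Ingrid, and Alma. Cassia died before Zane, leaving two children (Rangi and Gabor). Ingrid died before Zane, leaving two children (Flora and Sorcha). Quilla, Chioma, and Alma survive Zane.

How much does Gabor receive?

The spouse counts as an additional share at the children's level, so there are 6 primary shares of 430,000. Matthias takes one such share (430,000).
The children's combined portion (2,150,000) is divided into 5 shares of 430,000: Quilla, Chioma, and Alma each take 430,000; Cassia's 430,000 share passes to Cassia's issue; Ingrid's 430,000 share passes to Ingrid's issue.
Cassia's share (430,000) is divided into 2 shares of 215,000: Rangi and Gabor each take 215,000.
Ingrid's share (430,000) is divided into 2 shares of 215,000: Flora and Sorcha each take 215,000.

Gabor receives 215,000.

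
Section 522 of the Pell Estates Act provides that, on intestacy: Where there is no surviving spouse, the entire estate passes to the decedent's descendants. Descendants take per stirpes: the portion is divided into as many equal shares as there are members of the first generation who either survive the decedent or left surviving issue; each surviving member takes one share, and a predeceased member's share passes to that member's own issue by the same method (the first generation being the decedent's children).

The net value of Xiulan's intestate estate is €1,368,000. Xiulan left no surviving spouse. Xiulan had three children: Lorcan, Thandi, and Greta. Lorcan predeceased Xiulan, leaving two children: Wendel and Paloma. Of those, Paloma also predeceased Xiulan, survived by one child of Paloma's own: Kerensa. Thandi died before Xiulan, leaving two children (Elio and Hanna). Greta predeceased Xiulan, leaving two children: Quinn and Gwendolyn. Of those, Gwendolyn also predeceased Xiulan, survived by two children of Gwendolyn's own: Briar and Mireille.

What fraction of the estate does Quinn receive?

Quinn receives 1/6 of the estate.

The entire €1,368,000 passes to the descendants.
That amount (€1,368,000) is divided into 3 shares of €456,000: Lorcan's €456,000 share passes to Lorcan's issue; Thandi's €456,000 share passes to Thandi's issue; Greta's €456,000 share passes to Greta's issue.
Lorcan's share (€456,000) is divided into 2 shares of €228,000: Wendel takes €228,000; Paloma's €228,000 share passes to Paloma's issue.
Paloma's share (€228,000) passes entirely to Kerensa.
Thandi's share (€456,000) is divided into 2 shares of €228,000: Elio and Hanna each take €228,000.
Greta's share (€456,000) is divided into 2 shares of €228,000: Quinn takes €228,000; Gwendolyn's €228,000 share passes to Gwendolyn's issue.
Gwendolyn's share (€228,000) is divided into 2 shares of €114,000: Briar and Mireille each take €114,000.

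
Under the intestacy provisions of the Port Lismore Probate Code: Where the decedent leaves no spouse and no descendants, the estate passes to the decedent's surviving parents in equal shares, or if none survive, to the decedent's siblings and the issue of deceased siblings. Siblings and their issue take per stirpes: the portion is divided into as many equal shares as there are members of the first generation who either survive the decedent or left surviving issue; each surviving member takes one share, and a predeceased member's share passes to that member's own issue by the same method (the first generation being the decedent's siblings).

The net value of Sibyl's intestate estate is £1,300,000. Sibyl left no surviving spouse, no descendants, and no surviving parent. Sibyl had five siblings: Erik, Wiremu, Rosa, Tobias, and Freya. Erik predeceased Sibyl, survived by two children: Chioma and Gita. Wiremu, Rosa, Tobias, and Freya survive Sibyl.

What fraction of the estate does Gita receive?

The entire £1,300,000 passes to the siblings and their issue.
That amount (£1,300,000) is divided into 5 shares of £260,000: Wiremu, Rosa, Tobias, and Freya each take £260,000; Erik's £260,000 share passes to Erik's issue.
Erik's share (£260,000) is divided into 2 shares of £130,000: Chioma and Gita each take £130,000.

Gita receives 1/10 of the estate.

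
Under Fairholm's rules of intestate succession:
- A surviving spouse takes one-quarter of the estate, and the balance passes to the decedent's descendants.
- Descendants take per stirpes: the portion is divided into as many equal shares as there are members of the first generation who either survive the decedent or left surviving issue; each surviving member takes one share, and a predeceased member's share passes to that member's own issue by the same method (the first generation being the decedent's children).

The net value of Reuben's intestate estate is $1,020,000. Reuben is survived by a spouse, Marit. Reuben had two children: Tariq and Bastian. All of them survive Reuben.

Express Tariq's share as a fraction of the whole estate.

Tariq receives 3/8 of the estate.

Marit takes one-quarter of $1,020,000 = $255,000. The remaining $765,000 passes to the descendants.
The descendants' portion ($765,000) is divided into 2 shares of $382,500: Tariq and Bastian each take $382,500.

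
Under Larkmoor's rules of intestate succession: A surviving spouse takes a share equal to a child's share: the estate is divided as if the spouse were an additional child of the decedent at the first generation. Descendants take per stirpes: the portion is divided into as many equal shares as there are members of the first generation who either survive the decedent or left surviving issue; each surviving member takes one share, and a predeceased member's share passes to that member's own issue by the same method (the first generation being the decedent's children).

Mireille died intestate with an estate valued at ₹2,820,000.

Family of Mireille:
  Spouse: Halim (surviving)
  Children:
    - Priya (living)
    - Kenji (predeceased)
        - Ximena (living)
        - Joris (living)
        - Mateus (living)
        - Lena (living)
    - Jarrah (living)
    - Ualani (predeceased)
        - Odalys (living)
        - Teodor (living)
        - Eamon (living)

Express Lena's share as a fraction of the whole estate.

Lena receives 1/20 of the estate.

The spouse counts as an additional share at the children's level, so there are 5 primary shares of ₹564,000. Halim takes one such share (₹564,000).
The children's combined portion (₹2,256,000) is divided into 4 shares of ₹564,000: Priya and Jarrah each take ₹564,000; Kenji's ₹564,000 share passes to Kenji's issue; Ualani's ₹564,000 share passes to Ualani's issue.
Kenji's share (₹564,000) is divided into 4 shares of ₹141,000: Ximena, Joris, Mateus, and Lena each take ₹141,000.
Ualani's share (₹564,000) is divided into 3 shares of ₹188,000: Odalys, Teodor, and Eamon each take ₹188,000.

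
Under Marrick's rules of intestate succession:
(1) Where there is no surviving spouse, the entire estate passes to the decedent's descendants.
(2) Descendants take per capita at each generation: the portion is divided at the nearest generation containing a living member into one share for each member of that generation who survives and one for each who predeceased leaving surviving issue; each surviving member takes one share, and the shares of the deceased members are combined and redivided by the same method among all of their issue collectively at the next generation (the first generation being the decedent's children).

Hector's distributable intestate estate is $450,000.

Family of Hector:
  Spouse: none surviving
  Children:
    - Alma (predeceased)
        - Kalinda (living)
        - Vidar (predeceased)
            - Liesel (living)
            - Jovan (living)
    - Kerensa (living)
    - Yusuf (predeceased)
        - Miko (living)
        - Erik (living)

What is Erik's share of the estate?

Erik receives $75,000.

The entire $450,000 passes to the descendants.
That amount ($450,000) is divided at the children's generation into 3 shares of $150,000. Kerensa takes $150,000. The 2 shares of the deceased (Alma and Yusuf) are combined into a pool of $300,000.
That pool ($300,000) is divided at the grandchildren's generation into 4 shares of $75,000. Kalinda, Miko, and Erik each take $75,000. The remaining share for the deceased Vidar ($75,000) is carried to the next generation.
That pool ($75,000) is divided at the great-grandchildren's generation equally among Liesel and Jovan: $37,500 each.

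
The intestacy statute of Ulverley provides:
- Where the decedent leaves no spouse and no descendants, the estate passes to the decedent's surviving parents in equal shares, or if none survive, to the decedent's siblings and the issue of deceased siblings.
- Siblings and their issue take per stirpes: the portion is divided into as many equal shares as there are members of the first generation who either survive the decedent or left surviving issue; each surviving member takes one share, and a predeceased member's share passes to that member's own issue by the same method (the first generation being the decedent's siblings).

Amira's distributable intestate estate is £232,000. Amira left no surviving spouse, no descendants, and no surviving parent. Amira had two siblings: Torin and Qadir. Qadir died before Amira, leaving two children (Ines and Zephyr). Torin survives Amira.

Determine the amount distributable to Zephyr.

The entire £232,000 passes to the siblings and their issue.
That amount (£232,000) is divided into 2 shares of £116,000: Torin takes £116,000; Qadir's £116,000 share passes to Qadir's issue.
Qadir's share (£116,000) is divided into 2 shares of £58,000: Ines and Zephyr each take £58,000.

Zephyr receives £58,000.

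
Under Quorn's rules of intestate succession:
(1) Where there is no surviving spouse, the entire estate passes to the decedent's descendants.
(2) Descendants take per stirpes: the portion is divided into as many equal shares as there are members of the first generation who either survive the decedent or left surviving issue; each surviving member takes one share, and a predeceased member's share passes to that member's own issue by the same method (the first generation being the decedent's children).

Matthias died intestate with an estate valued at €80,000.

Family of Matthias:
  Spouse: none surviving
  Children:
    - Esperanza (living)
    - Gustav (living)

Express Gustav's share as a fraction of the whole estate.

The entire €80,000 passes to the descendants.
That amount (€80,000) is divided into 2 shares of €40,000: Esperanza and Gustav each take €40,000.

Gustav receives 1/2 of the estate.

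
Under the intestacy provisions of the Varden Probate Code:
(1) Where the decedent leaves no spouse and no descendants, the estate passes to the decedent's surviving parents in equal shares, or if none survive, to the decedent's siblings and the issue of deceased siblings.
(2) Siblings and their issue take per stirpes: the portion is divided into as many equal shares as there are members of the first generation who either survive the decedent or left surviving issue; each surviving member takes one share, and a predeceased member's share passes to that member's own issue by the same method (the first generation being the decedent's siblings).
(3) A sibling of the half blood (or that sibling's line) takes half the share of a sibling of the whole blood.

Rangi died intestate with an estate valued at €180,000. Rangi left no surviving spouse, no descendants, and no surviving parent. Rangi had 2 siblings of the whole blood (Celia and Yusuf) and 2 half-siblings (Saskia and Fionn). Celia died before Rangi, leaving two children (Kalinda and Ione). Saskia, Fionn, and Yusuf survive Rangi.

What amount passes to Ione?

The entire €180,000 passes to the siblings and their issue.
Counting each half-blood sibling's line as half a unit, there are 3 units in €180,000, so one unit is €60,000. Whole-blood lines (Celia and Yusuf) take €60,000 each; half-blood lines (Saskia and Fionn) take €30,000 each.
Celia's share (€60,000) is divided into 2 shares of €30,000: Kalinda and Ione each take €30,000.

Ione receives €30,000.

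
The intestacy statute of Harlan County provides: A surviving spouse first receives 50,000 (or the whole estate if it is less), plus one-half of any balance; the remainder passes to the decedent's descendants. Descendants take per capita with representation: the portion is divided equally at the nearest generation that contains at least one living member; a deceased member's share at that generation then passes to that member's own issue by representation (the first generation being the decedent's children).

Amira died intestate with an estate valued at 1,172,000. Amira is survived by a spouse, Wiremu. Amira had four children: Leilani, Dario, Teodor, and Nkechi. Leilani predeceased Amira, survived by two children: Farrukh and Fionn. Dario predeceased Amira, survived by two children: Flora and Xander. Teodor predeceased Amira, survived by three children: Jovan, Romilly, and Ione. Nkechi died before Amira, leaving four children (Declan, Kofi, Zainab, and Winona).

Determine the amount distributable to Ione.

Wiremu first takes 50,000, leaving a balance of 1,122,000. Wiremu then takes one-half of the balance (561,000), for a total of 611,000. The remaining 561,000 passes to the descendants.
No child survives, so the initial division is made at the grandchildren's generation.
The descendants' portion (561,000) is divided into 11 shares of 51,000: Farrukh, Fionn, Flora, Xander, Jovan, Romilly, Ione, Declan, Kofi, Zainab, and Winona each take 51,000.

Ione receives 51,000.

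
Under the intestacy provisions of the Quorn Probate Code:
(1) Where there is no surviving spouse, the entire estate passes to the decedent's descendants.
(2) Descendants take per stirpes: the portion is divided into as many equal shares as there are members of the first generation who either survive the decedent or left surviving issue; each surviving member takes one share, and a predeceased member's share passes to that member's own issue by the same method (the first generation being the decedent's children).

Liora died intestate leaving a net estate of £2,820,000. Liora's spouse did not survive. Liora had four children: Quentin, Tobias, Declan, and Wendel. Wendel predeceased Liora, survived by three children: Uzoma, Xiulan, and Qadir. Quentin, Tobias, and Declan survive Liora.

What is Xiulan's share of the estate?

The entire £2,820,000 passes to the descendants.
That amount (£2,820,000) is divided into 4 shares of £705,000: Quentin, Tobias, and Declan each take £705,000; Wendel's £705,000 share passes to Wendel's issue.
Wendel's share (£705,000) is divided into 3 shares of £235,000: Uzoma, Xiulan, and Qadir each take £235,000.

Xiulan receives £235,000.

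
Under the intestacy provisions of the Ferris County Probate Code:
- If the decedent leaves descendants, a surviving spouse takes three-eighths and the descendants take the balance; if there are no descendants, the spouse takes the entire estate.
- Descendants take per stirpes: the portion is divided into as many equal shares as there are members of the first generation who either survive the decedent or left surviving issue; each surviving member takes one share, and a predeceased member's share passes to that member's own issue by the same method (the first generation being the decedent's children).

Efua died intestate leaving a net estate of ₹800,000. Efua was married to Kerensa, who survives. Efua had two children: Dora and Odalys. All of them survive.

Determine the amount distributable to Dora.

Dora receives ₹250,000.

Kerensa takes three-eighths of ₹800,000 = ₹300,000. The remaining ₹500,000 passes to the descendants.
The descendants' portion (₹500,000) is divided into 2 shares of ₹250,000: Dora and Odalys each take ₹250,000.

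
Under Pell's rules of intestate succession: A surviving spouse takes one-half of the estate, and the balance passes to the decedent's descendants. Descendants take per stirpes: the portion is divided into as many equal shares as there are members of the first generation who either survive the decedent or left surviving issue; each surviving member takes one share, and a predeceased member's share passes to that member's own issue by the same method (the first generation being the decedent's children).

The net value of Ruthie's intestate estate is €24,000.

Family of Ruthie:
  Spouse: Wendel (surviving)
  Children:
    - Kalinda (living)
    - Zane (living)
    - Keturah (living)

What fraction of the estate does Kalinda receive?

Kalinda receives 1/6 of the estate.

Wendel takes one-half of €24,000 = €12,000. The remaining €12,000 passes to the descendants.
The descendants' portion (€12,000) is divided into 3 shares of €4,000: Kalinda, Zane, and Keturah each take €4,000.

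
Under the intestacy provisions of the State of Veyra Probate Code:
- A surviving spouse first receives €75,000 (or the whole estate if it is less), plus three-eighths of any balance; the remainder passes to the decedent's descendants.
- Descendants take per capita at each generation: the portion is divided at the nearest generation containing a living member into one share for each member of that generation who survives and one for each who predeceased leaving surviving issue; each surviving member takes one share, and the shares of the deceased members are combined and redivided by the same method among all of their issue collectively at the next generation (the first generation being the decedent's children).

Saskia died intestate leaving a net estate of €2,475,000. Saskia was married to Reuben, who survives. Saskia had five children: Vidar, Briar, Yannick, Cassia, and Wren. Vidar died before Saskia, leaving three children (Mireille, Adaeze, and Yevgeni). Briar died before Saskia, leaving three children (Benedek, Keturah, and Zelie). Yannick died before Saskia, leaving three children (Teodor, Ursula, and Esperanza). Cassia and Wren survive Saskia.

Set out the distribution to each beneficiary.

Reuben first takes €75,000, leaving a balance of €2,400,000. Reuben then takes three-eighths of the balance (€900,000), for a total of €975,000. The remaining €1,500,000 passes to the descendants.
The descendants' portion (€1,500,000) is divided at the children's generation into 5 shares of €300,000. Cassia and Wren each take €300,000. The 3 shares of the deceased (Vidar, Briar, and Yannick) are combined into a pool of €900,000.
That pool (€900,000) is divided at the grandchildren's generation equally among Mireille, Adaeze, Yevgeni, Benedek, Keturah, Zelie, Teodor, Ursula, and Esperanza: €100,000 each.

Reuben: €975,000; Mireille: €100,000; Adaeze: €100,000; Yevgeni: €100,000; Benedek: €100,000; Keturah: €100,000; Zelie: €100,000; Teodor: €100,000; Ursula: €100,000; Esperanza: €100,000; Cassia: €300,000; Wren: €300,000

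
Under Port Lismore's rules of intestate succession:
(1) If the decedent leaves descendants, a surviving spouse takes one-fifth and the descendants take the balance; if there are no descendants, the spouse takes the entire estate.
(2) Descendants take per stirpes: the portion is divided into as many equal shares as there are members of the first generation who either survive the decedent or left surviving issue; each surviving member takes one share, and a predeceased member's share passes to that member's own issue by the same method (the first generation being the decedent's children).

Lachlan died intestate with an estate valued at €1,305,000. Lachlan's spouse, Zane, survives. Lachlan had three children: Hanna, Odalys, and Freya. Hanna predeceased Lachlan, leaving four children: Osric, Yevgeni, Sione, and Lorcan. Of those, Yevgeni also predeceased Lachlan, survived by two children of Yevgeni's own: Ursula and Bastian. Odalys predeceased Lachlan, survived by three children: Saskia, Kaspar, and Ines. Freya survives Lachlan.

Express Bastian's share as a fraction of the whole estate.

Bastian receives 1/30 of the estate.

Zane takes one-fifth of €1,305,000 = €261,000. The remaining €1,044,000 passes to the descendants.
The descendants' portion (€1,044,000) is divided into 3 shares of €348,000: Freya takes €348,000; Hanna's €348,000 share passes to Hanna's issue; Odalys's €348,000 share passes to Odalys's issue.
Hanna's share (€348,000) is divided into 4 shares of €87,000: Osric, Sione, and Lorcan each take €87,000; Yevgeni's €87,000 share passes to Yevgeni's issue.
Yevgeni's share (€87,000) is divided into 2 shares of €43,500: Ursula and Bastian each take €43,500.
Odalys's share (€348,000) is divided into 3 shares of €116,000: Saskia, Kaspar, and Ines each take €116,000.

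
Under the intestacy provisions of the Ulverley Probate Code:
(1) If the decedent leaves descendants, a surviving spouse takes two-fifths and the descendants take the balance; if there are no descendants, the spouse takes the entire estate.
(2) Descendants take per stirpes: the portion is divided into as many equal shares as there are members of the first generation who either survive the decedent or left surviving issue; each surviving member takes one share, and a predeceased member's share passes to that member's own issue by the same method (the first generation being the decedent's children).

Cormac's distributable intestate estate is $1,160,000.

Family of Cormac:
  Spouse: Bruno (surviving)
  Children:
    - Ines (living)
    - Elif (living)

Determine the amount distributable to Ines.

Ines receives $348,000.

Bruno takes two-fifths of $1,160,000 = $464,000. The remaining $696,000 passes to the descendants.
The descendants' portion ($696,000) is divided into 2 shares of $348,000: Ines and Elif each take $348,000.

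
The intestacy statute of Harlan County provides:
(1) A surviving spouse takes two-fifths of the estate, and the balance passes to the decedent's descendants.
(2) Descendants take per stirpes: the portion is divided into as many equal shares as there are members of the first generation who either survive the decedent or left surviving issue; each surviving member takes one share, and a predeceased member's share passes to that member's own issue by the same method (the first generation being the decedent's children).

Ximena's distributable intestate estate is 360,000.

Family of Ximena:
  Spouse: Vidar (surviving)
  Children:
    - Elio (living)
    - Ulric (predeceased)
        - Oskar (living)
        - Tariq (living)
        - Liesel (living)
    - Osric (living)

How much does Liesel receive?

Liesel receives 24,000.

Vidar takes two-fifths of 360,000 = 144,000. The remaining 216,000 passes to the descendants.
The descendants' portion (216,000) is divided into 3 shares of 72,000: Elio and Osric each take 72,000; Ulric's 72,000 share passes to Ulric's issue.
Ulric's share (72,000) is divided into 3 shares of 24,000: Oskar, Tariq, and Liesel each take 24,000.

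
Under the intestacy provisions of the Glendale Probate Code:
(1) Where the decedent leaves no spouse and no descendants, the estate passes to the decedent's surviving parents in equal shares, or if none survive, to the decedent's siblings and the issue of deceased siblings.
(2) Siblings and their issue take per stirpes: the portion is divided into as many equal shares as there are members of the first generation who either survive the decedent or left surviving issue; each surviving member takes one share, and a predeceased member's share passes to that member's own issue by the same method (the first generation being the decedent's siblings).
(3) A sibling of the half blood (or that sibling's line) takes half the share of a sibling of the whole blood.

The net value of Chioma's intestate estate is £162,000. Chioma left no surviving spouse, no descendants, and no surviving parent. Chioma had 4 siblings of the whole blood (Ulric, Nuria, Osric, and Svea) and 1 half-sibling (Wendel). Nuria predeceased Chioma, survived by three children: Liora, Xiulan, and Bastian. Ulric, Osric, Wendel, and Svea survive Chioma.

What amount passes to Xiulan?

The entire £162,000 passes to the siblings and their issue.
Counting each half-blood sibling's line as half a unit, there are 9/2 units in £162,000, so one unit is £36,000. Whole-blood lines (Ulric, Nuria, Osric, and Svea) take £36,000 each; half-blood lines (Wendel) take £18,000 each.
Nuria's share (£36,000) is divided into 3 shares of £12,000: Liora, Xiulan, and Bastian each take £12,000.

Xiulan receives £12,000.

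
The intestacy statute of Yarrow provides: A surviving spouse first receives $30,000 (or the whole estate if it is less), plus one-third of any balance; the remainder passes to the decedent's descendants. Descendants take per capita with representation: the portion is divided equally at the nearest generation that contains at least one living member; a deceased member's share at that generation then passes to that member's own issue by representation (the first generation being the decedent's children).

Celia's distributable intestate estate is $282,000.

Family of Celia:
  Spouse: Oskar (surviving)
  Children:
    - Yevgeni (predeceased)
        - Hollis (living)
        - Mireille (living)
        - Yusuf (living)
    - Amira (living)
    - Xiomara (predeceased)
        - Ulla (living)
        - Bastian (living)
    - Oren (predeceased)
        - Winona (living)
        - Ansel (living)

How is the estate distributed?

Oskar: $114,000; Hollis: $14,000; Mireille: $14,000; Yusuf: $14,000; Amira: $42,000; Ulla: $21,000; Bastian: $21,000; Winona: $21,000; Ansel: $21,000

Oskar first takes $30,000, leaving a balance of $252,000. Oskar then takes one-third of the balance ($84,000), for a total of $114,000. The remaining $168,000 passes to the descendants.
The descendants' portion ($168,000) is divided into 4 shares of $42,000: Amira takes $42,000; Yevgeni's $42,000 share passes to Yevgeni's issue; Xiomara's $42,000 share passes to Xiomara's issue; Oren's $42,000 share passes to Oren's issue.
Yevgeni's share ($42,000) is divided into 3 shares of $14,000: Hollis, Mireille, and Yusuf each take $14,000.
Xiomara's share ($42,000) is divided into 2 shares of $21,000: Ulla and Bastian each take $21,000.
Oren's share ($42,000) is divided into 2 shares of $21,000: Winona and Ansel each take $21,000.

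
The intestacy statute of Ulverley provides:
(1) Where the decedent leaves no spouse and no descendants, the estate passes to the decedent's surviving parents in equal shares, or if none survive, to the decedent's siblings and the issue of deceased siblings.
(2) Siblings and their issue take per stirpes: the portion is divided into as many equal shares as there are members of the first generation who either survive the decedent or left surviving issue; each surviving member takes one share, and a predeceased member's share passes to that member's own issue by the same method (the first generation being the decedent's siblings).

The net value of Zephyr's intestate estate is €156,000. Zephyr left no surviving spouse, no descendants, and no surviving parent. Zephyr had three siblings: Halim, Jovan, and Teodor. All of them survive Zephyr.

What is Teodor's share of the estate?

The entire €156,000 passes to the siblings and their issue.
That amount (€156,000) is divided into 3 shares of €52,000: Halim, Jovan, and Teodor each take €52,000.

Teodor receives €52,000.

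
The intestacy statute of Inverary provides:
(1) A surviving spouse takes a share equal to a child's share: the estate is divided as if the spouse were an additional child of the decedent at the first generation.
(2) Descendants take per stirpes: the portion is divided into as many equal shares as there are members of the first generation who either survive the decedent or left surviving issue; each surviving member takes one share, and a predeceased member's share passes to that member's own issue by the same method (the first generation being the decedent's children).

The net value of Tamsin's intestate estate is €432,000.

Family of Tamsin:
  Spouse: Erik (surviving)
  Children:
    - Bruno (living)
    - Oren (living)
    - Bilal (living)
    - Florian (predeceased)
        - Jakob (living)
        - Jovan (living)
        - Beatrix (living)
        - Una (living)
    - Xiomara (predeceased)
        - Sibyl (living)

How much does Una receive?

The spouse counts as an additional share at the children's level, so there are 6 primary shares of €72,000. Erik takes one such share (€72,000).
The children's combined portion (€360,000) is divided into 5 shares of €72,000: Bruno, Oren, and Bilal each take €72,000; Florian's €72,000 share passes to Florian's issue; Xiomara's €72,000 share passes to Xiomara's issue.
Florian's share (€72,000) is divided into 4 shares of €18,000: Jakob, Jovan, Beatrix, and Una each take €18,000.
Xiomara's share (€72,000) passes entirely to Sibyl.

Una receives €18,000.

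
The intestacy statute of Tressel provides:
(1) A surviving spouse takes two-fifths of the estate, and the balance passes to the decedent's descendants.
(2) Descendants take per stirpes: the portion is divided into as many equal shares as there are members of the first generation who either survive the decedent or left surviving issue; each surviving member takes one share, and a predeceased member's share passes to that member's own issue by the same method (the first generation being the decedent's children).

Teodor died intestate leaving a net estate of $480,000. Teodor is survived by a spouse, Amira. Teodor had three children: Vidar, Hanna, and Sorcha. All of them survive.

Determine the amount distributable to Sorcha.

Sorcha receives $96,000.

Amira takes two-fifths of $480,000 = $192,000. The remaining $288,000 passes to the descendants.
The descendants' portion ($288,000) is divided into 3 shares of $96,000: Vidar, Hanna, and Sorcha each take $96,000.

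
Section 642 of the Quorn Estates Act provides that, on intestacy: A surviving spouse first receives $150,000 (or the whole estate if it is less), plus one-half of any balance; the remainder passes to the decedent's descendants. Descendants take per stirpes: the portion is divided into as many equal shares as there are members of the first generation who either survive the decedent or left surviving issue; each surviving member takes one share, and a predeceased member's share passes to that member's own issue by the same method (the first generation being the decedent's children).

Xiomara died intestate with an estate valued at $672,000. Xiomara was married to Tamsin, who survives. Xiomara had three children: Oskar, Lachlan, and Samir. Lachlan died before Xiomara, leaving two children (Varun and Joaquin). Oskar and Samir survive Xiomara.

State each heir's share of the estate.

Tamsin first takes $150,000, leaving a balance of $522,000. Tamsin then takes one-half of the balance ($261,000), for a total of $411,000. The remaining $261,000 passes to the descendants.
The descendants' portion ($261,000) is divided into 3 shares of $87,000: Oskar and Samir each take $87,000; Lachlan's $87,000 share passes to Lachlan's issue.
Lachlan's share ($87,000) is divided into 2 shares of $43,500: Varun and Joaquin each take $43,500.

Tamsin: $411,000; Oskar: $87,000; Varun: $43,500; Joaquin: $43,500; Samir: $87,000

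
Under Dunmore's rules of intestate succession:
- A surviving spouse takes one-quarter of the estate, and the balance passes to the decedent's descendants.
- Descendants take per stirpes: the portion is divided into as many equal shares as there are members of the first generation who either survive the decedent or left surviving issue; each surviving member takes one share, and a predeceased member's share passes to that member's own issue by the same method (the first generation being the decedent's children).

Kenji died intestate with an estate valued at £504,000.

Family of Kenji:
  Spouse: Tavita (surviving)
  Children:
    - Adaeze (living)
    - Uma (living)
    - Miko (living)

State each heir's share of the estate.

Tavita: £126,000; Adaeze: £126,000; Uma: £126,000; Miko: £126,000

Tavita takes one-quarter of £504,000 = £126,000. The remaining £378,000 passes to the descendants.
The descendants' portion (£378,000) is divided into 3 shares of £126,000: Adaeze, Uma, and Miko each take £126,000.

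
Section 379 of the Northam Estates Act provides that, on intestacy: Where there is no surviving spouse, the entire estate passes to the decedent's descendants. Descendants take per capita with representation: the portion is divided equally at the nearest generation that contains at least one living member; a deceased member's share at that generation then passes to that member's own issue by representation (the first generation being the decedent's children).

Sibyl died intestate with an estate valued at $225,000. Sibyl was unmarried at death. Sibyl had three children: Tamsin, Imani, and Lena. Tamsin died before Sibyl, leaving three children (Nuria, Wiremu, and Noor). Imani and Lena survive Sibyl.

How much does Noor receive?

Noor receives $25,000.

The entire $225,000 passes to the descendants.
That amount ($225,000) is divided into 3 shares of $75,000: Imani and Lena each take $75,000; Tamsin's $75,000 share passes to Tamsin's issue.
Tamsin's share ($75,000) is divided into 3 shares of $25,000: Nuria, Wiremu, and Noor each take $25,000.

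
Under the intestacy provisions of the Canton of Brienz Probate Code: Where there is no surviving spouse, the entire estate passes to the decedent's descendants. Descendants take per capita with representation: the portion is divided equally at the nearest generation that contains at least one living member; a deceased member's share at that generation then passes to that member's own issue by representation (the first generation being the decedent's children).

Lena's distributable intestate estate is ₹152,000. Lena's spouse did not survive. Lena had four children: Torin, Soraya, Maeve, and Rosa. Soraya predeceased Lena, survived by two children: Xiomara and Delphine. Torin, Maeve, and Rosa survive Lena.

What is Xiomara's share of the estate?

Xiomara receives ₹19,000.

The entire ₹152,000 passes to the descendants.
That amount (₹152,000) is divided into 4 shares of ₹38,000: Torin, Maeve, and Rosa each take ₹38,000; Soraya's ₹38,000 share passes to Soraya's issue.
Soraya's share (₹38,000) is divided into 2 shares of ₹19,000: Xiomara and Delphine each take ₹19,000.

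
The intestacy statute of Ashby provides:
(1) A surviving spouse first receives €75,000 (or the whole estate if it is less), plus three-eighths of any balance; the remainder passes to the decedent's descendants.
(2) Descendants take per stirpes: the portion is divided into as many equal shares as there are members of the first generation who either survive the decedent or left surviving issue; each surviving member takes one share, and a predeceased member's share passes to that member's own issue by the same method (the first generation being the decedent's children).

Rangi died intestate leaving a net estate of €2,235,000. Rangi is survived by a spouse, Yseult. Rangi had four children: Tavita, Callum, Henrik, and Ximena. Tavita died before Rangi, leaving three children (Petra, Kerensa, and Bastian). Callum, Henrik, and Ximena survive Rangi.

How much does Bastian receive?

Bastian receives €112,500.

Yseult first takes €75,000, leaving a balance of €2,160,000. Yseult then takes three-eighths of the balance (€810,000), for a total of €885,000. The remaining €1,350,000 passes to the descendants.
The descendants' portion (€1,350,000) is divided into 4 shares of €337,500: Callum, Henrik, and Ximena each take €337,500; Tavita's €337,500 share passes to Tavita's issue.
Tavita's share (€337,500) is divided into 3 shares of €112,500: Petra, Kerensa, and Bastian each take €112,500.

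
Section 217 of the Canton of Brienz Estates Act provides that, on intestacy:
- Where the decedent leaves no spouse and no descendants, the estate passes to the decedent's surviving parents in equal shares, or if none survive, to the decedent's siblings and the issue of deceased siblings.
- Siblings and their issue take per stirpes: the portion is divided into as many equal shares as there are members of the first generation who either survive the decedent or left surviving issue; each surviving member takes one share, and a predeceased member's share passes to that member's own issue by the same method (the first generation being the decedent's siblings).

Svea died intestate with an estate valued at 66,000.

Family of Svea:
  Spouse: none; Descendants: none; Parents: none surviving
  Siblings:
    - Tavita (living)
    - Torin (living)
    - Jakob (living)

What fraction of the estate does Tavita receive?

The entire 66,000 passes to the siblings and their issue.
That amount (66,000) is divided into 3 shares of 22,000: Tavita, Torin, and Jakob each take 22,000.

Tavita receives 1/3 of the estate.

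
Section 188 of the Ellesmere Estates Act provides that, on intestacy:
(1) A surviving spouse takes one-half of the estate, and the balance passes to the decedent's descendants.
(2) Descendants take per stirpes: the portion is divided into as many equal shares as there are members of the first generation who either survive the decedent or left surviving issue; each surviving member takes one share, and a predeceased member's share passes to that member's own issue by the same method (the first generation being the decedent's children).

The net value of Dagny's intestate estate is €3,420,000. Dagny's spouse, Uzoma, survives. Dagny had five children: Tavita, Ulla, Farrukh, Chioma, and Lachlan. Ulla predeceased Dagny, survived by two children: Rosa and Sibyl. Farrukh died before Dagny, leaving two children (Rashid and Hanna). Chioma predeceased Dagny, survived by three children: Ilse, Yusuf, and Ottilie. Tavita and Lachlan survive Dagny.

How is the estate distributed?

Uzoma takes one-half of €3,420,000 = €1,710,000. The remaining €1,710,000 passes to the descendants.
The descendants' portion (€1,710,000) is divided into 5 shares of €342,000: Tavita and Lachlan each take €342,000; Ulla's €342,000 share passes to Ulla's issue; Farrukh's €342,000 share passes to Farrukh's issue; Chioma's €342,000 share passes to Chioma's issue.
Ulla's share (€342,000) is divided into 2 shares of €171,000: Rosa and Sibyl each take €171,000.
Farrukh's share (€342,000) is divided into 2 shares of €171,000: Rashid and Hanna each take €171,000.
Chioma's share (€342,000) is divided into 3 shares of €114,000: Ilse, Yusuf, and Ottilie each take €114,000.

Uzoma: €1,710,000; Tavita: €342,000; Rosa: €171,000; Sibyl: €171,000; Rashid: €171,000; Hanna: €171,000; Ilse: €114,000; Yusuf: €114,000; Ottilie: €114,000; Lachlan: €342,000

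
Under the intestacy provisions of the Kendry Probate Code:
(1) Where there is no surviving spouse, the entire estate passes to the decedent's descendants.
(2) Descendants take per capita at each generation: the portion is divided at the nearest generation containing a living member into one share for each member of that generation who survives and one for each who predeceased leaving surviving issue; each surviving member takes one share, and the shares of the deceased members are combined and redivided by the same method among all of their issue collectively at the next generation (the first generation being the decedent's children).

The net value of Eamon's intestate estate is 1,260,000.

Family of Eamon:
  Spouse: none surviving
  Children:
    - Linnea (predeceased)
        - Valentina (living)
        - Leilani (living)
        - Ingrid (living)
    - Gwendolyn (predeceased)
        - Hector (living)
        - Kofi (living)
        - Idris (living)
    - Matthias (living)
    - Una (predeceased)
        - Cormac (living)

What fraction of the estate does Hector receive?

The entire 1,260,000 passes to the descendants.
That amount (1,260,000) is divided at the children's generation into 4 shares of 315,000. Matthias takes 315,000. The 3 shares of the deceased (Linnea, Gwendolyn, and Una) are combined into a pool of 945,000.
That pool (945,000) is divided at the grandchildren's generation equally among Valentina, Leilani, Ingrid, Hector, Kofi, Idris, and Cormac: 135,000 each.

Hector receives 3/28 of the estate.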